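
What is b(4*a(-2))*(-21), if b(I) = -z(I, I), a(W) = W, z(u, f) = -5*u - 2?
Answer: 798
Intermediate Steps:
z(u, f) = -2 - 5*u
b(I) = 2 + 5*I (b(I) = -(-2 - 5*I) = 2 + 5*I)
b(4*a(-2))*(-21) = (2 + 5*(4*(-2)))*(-21) = (2 + 5*(-8))*(-21) = (2 - 40)*(-21) = -38*(-21) = 798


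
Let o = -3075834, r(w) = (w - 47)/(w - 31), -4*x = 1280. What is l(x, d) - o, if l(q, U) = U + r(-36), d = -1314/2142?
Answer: 24523629468/7973 ≈ 3.0758e+6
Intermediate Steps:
x = -320 (x = -¼*1280 = -320)
r(w) = (-47 + w)/(-31 + w)
d = -73/119 (d = -1314*1/2142 = -73/119 ≈ -0.61345)
l(q, U) = 83/67 + U (l(q, U) = U + (-47 - 36)/(-31 - 36) = U - 83/(-67) = U - 1/67*(-83) = U + 83/67 = 83/67 + U)
l(x, d) - o = (83/67 - 73/119) - 1*(-3075834) = 4986/7973 + 3075834 = 24523629468/7973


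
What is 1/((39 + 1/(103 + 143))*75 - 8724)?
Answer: -82/475493 ≈ -0.00017245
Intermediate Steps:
1/((39 + 1/(103 + 143))*75 - 8724) = 1/((39 + 1/246)*75 - 8724) = 1/((9595/246)*75 - 8724) = 1/(239875/82 - 8724) = 1/(-475493/82) = -82/475493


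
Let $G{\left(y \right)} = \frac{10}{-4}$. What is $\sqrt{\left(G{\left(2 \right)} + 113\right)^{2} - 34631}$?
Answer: $\frac{i \sqrt{89683}}{2} \approx 149.74 i$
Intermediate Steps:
$G{\left(y \right)} = - \frac{5}{2}$ ($G{\left(y \right)} = 10 \left(- \frac{1}{4}\right) = - \frac{5}{2}$)
$\sqrt{\left(G{\left(2 \right)} + 113\right)^{2} - 34631} = \sqrt{\left(- \frac{5}{2} + 113\right)^{2} - 34631} = \sqrt{\left(\frac{221}{2}\right)^{2} - 34631} = \sqrt{\frac{48841}{4} - 34631} = \sqrt{- \frac{89683}{4}} = \frac{i \sqrt{89683}}{2}$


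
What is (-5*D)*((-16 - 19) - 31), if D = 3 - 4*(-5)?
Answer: 7590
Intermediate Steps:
D = 23 (D = 3 + 20 = 23)
(-5*D)*((-16 - 19) - 31) = (-5*23)*((-16 - 19) - 31) = -115*(-35 - 31) = -115*(-66) = 7590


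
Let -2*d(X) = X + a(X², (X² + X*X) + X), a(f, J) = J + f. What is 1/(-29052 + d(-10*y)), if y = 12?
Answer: -1/50532 ≈ -1.9789e-5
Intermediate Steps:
d(X) = -X - 3*X²/2 (d(X) = -(X + (((X² + X*X) + X) + X²))/2 = -(X + (((X² + X²) + X) + X²))/2 = -(X + ((2*X² + X) + X²))/2 = -(X + ((X + 2*X²) + X²))/2 = -(X + (X + 3*X²))/2 = -(2*X + 3*X²)/2 = -X - 3*X²/2)
1/(-29052 + d(-10*y)) = 1/(-29052 + (-10*12)*(-2 - (-30)*12)/2) = 1/(-29052 + (½)*(-120)*(-2 - 3*(-120))) = 1/(-29052 + (½)*(-120)*(-2 + 360)) = 1/(-29052 + (½)*(-120)*358) = 1/(-29052 - 21480) = 1/(-50532) = -1/50532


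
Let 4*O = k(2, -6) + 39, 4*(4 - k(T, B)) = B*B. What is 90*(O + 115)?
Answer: 11115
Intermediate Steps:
k(T, B) = 4 - B²/4 (k(T, B) = 4 - B*B/4 = 4 - B²/4)
O = 17/2 (O = ((4 - ¼*(-6)²) + 39)/4 = ((4 - ¼*36) + 39)/4 = ((4 - 9) + 39)/4 = (-5 + 39)/4 = (¼)*34 = 17/2 ≈ 8.5000)
90*(O + 115) = 90*(17/2 + 115) = 90*(247/2) = 11115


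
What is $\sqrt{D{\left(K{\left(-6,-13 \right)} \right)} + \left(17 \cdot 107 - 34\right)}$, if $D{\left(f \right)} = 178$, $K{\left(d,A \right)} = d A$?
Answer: $\sqrt{1963} \approx 44.306$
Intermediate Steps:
$K{\left(d,A \right)} = A d$
$\sqrt{D{\left(K{\left(-6,-13 \right)} \right)} + \left(17 \cdot 107 - 34\right)} = \sqrt{178 + \left(17 \cdot 107 - 34\right)} = \sqrt{178 + \left(1819 - 34\right)} = \sqrt{178 + 1785} = \sqrt{1963}$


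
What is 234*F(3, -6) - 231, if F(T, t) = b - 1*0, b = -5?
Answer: -1401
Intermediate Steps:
F(T, t) = -5 (F(T, t) = -5 - 1*0 = -5 + 0 = -5)
234*F(3, -6) - 231 = 234*(-5) - 231 = -1170 - 231 = -1401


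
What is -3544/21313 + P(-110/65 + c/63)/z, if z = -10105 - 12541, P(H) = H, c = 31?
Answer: -65709879577/395293788162 ≈ -0.16623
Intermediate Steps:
z = -22646
-3544/21313 + P(-110/65 + c/63)/z = -3544/21313 + (-110/65 + 31/63)/(-22646) = -3544*1/21313 + (-110*1/65 + 31*(1/63))*(-1/22646) = -3544/21313 + (-22/13 + 31/63)*(-1/22646) = -3544/21313 - 983/819*(-1/22646) = -3544/21313 + 983/18547074 = -65709879577/395293788162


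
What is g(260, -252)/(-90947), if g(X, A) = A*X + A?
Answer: 65772/90947 ≈ 0.72319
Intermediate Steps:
g(X, A) = A + A*X
g(260, -252)/(-90947) = -252*(1 + 260)/(-90947) = -252*261*(-1/90947) = -65772*(-1/90947) = 65772/90947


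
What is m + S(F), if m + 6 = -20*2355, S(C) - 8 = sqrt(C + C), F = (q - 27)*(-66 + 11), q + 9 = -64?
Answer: -47098 + 10*sqrt(110) ≈ -46993.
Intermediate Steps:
q = -73 (q = -9 - 64 = -73)
F = 5500 (F = (-73 - 27)*(-66 + 11) = -100*(-55) = 5500)
S(C) = 8 + sqrt(2)*sqrt(C) (S(C) = 8 + sqrt(C + C) = 8 + sqrt(2*C) = 8 + sqrt(2)*sqrt(C))
m = -47106 (m = -6 - 20*2355 = -6 - 47100 = -47106)
m + S(F) = -47106 + (8 + sqrt(2)*sqrt(5500)) = -47106 + (8 + sqrt(2)*(10*sqrt(55))) = -47106 + (8 + 10*sqrt(110)) = -47098 + 10*sqrt(110)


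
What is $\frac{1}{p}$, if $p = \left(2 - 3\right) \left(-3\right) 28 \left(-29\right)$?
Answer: $- \frac{1}{2436} \approx -0.00041051$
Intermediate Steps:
$p = -2436$ ($p = \left(-1\right) \left(-3\right) 28 \left(-29\right) = 3 \cdot 28 \left(-29\right) = 84 \left(-29\right) = -2436$)
$\frac{1}{p} = \frac{1}{-2436} = - \frac{1}{2436}$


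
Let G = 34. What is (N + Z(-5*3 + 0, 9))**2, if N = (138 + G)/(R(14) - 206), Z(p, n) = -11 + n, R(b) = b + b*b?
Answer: 1681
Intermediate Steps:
R(b) = b + b**2
N = 43 (N = (138 + 34)/(14*(1 + 14) - 206) = 172/(14*15 - 206) = 172/(210 - 206) = 172/4 = 172*(1/4) = 43)
(N + Z(-5*3 + 0, 9))**2 = (43 + (-11 + 9))**2 = (43 - 2)**2 = 41**2 = 1681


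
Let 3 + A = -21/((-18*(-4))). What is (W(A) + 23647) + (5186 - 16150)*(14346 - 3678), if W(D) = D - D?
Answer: -116940305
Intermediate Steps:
A = -79/24 (A = -3 - 21/((-18*(-4))) = -3 - 21/72 = -3 - 21*1/72 = -3 - 7/24 = -79/24 ≈ -3.2917)
W(D) = 0
(W(A) + 23647) + (5186 - 16150)*(14346 - 3678) = (0 + 23647) + (5186 - 16150)*(14346 - 3678) = 23647 - 10964*10668 = 23647 - 116963952 = -116940305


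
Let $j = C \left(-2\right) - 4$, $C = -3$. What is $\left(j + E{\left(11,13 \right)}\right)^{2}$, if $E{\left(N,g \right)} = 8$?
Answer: $100$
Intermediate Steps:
$j = 2$ ($j = \left(-3\right) \left(-2\right) - 4 = 6 - 4 = 2$)
$\left(j + E{\left(11,13 \right)}\right)^{2} = \left(2 + 8\right)^{2} = 10^{2} = 100$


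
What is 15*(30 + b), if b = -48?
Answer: -270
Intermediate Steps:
15*(30 + b) = 15*(30 - 48) = 15*(-18) = -270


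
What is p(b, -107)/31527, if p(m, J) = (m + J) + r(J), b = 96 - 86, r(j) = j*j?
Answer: 3784/10509 ≈ 0.36007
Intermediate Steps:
r(j) = j²
b = 10
p(m, J) = J + m + J² (p(m, J) = (m + J) + J² = (J + m) + J² = J + m + J²)
p(b, -107)/31527 = (-107 + 10 + (-107)²)/31527 = (-107 + 10 + 11449)*(1/31527) = 11352*(1/31527) = 3784/10509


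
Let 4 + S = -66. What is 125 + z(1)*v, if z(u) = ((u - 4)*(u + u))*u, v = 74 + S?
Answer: 101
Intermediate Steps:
S = -70 (S = -4 - 66 = -70)
v = 4 (v = 74 - 70 = 4)
z(u) = 2*u²*(-4 + u) (z(u) = ((-4 + u)*(2*u))*u = (2*u*(-4 + u))*u = 2*u²*(-4 + u))
125 + z(1)*v = 125 + (2*1²*(-4 + 1))*4 = 125 + (2*1*(-3))*4 = 125 - 6*4 = 125 - 24 = 101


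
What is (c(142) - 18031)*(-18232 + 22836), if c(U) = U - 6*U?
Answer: -86283564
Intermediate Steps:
c(U) = -5*U
(c(142) - 18031)*(-18232 + 22836) = (-5*142 - 18031)*(-18232 + 22836) = (-710 - 18031)*4604 = -18741*4604 = -86283564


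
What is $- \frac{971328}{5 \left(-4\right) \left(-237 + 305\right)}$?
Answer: $\frac{60708}{85} \approx 714.21$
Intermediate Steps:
$- \frac{971328}{5 \left(-4\right) \left(-237 + 305\right)} = - \frac{971328}{\left(-20\right) 68} = - \frac{971328}{-1360} = \left(-971328\right) \left(- \frac{1}{1360}\right) = \frac{60708}{85}$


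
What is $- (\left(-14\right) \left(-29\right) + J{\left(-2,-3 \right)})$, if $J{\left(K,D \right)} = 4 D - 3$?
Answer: $-391$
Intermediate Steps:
$J{\left(K,D \right)} = -3 + 4 D$
$- (\left(-14\right) \left(-29\right) + J{\left(-2,-3 \right)}) = - (\left(-14\right) \left(-29\right) + \left(-3 + 4 \left(-3\right)\right)) = - (406 - 15) = \left(-1\right) 391 = -391$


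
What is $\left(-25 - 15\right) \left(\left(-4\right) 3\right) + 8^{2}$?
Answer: $544$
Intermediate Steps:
$\left(-25 - 15\right) \left(\left(-4\right) 3\right) + 8^{2} = \left(-25 - 15\right) \left(-12\right) + 64 = \left(-40\right) \left(-12\right) + 64 = 480 + 64 = 544$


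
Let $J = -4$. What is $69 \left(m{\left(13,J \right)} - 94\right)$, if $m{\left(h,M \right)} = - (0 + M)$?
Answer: $-6210$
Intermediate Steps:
$m{\left(h,M \right)} = - M$
$69 \left(m{\left(13,J \right)} - 94\right) = 69 \left(\left(-1\right) \left(-4\right) - 94\right) = 69 \left(4 - 94\right) = 69 \left(-90\right) = -6210$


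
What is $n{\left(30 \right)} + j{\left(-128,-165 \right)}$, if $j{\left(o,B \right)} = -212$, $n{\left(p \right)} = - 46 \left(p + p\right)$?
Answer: $-2972$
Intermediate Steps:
$n{\left(p \right)} = - 92 p$ ($n{\left(p \right)} = - 46 \cdot 2 p = - 92 p$)
$n{\left(30 \right)} + j{\left(-128,-165 \right)} = \left(-92\right) 30 - 212 = -2760 - 212 = -2972$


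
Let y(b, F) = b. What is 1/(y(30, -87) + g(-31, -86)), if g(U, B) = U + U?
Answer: -1/32 ≈ -0.031250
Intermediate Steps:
g(U, B) = 2*U
1/(y(30, -87) + g(-31, -86)) = 1/(30 + 2*(-31)) = 1/(30 - 62) = 1/(-32) = -1/32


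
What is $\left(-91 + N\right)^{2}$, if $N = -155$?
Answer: $60516$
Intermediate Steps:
$\left(-91 + N\right)^{2} = \left(-91 - 155\right)^{2} = \left(-246\right)^{2} = 60516$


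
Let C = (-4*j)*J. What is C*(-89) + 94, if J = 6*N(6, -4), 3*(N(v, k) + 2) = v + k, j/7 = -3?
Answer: 59902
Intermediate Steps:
j = -21 (j = 7*(-3) = -21)
N(v, k) = -2 + k/3 + v/3 (N(v, k) = -2 + (v + k)/3 = -2 + (k + v)/3 = -2 + (k/3 + v/3) = -2 + k/3 + v/3)
J = -8 (J = 6*(-2 + (⅓)*(-4) + (⅓)*6) = 6*(-2 - 4/3 + 2) = 6*(-4/3) = -8)
C = -672 (C = -4*(-21)*(-8) = 84*(-8) = -672)
C*(-89) + 94 = -672*(-89) + 94 = 59808 + 94 = 59902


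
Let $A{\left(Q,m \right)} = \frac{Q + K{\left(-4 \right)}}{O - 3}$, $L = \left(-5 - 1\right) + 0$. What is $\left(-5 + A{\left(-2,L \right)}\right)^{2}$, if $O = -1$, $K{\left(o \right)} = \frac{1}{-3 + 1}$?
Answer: $\frac{1225}{64} \approx 19.141$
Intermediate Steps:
$K{\left(o \right)} = - \frac{1}{2}$ ($K{\left(o \right)} = \frac{1}{-2} = - \frac{1}{2}$)
$L = -6$ ($L = -6 + 0 = -6$)
$A{\left(Q,m \right)} = \frac{1}{8} - \frac{Q}{4}$ ($A{\left(Q,m \right)} = \frac{Q - \frac{1}{2}}{-1 - 3} = \frac{- \frac{1}{2} + Q}{-4} = \left(- \frac{1}{2} + Q\right) \left(- \frac{1}{4}\right) = \frac{1}{8} - \frac{Q}{4}$)
$\left(-5 + A{\left(-2,L \right)}\right)^{2} = \left(-5 + \left(\frac{1}{8} - - \frac{1}{2}\right)\right)^{2} = \left(-5 + \left(\frac{1}{8} + \frac{1}{2}\right)\right)^{2} = \left(-5 + \frac{5}{8}\right)^{2} = \left(- \frac{35}{8}\right)^{2} = \frac{1225}{64}$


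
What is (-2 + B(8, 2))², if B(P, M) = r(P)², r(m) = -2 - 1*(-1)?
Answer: 1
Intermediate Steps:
r(m) = -1 (r(m) = -2 + 1 = -1)
B(P, M) = 1 (B(P, M) = (-1)² = 1)
(-2 + B(8, 2))² = (-2 + 1)² = (-1)² = 1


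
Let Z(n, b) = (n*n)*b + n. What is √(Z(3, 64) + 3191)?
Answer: √3770 ≈ 61.400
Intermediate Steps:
Z(n, b) = n + b*n² (Z(n, b) = n²*b + n = b*n² + n = n + b*n²)
√(Z(3, 64) + 3191) = √(3*(1 + 64*3) + 3191) = √(3*(1 + 192) + 3191) = √(3*193 + 3191) = √(579 + 3191) = √3770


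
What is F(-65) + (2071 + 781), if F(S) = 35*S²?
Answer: 150727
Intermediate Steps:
F(-65) + (2071 + 781) = 35*(-65)² + (2071 + 781) = 35*4225 + 2852 = 147875 + 2852 = 150727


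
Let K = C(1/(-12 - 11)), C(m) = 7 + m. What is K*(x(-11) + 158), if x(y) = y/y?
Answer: 25440/23 ≈ 1106.1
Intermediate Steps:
x(y) = 1
K = 160/23 (K = 7 + 1/(-12 - 11) = 7 + 1/(-23) = 7 - 1/23 = 160/23 ≈ 6.9565)
K*(x(-11) + 158) = 160*(1 + 158)/23 = (160/23)*159 = 25440/23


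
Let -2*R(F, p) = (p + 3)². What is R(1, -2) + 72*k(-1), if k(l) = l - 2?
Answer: -433/2 ≈ -216.50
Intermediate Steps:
k(l) = -2 + l
R(F, p) = -(3 + p)²/2 (R(F, p) = -(p + 3)²/2 = -(3 + p)²/2)
R(1, -2) + 72*k(-1) = -(3 - 2)²/2 + 72*(-2 - 1) = -½*1² + 72*(-3) = -½*1 - 216 = -½ - 216 = -433/2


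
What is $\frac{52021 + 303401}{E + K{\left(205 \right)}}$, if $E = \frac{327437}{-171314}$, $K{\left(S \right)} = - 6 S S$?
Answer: $- \frac{5535342228}{3927013867} \approx -1.4096$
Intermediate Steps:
$K{\left(S \right)} = - 6 S^{2}$
$E = - \frac{29767}{15574}$ ($E = 327437 \left(- \frac{1}{171314}\right) = - \frac{29767}{15574} \approx -1.9113$)
$\frac{52021 + 303401}{E + K{\left(205 \right)}} = \frac{52021 + 303401}{- \frac{29767}{15574} - 6 \cdot 205^{2}} = \frac{355422}{- \frac{29767}{15574} - 252150} = \frac{355422}{- \frac{3927013867}{15574}} = 355422 \left(- \frac{15574}{3927013867}\right) = - \frac{5535342228}{3927013867}$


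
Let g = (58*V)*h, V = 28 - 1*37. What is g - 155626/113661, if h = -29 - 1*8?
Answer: 2195092928/113661 ≈ 19313.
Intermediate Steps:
h = -37 (h = -29 - 8 = -37)
V = -9 (V = 28 - 37 = -9)
g = 19314 (g = (58*(-9))*(-37) = -522*(-37) = 19314)
g - 155626/113661 = 19314 - 155626/113661 = 2195092928/113661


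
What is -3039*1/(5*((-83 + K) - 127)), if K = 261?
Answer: -1013/85 ≈ -11.918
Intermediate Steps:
-3039*1/(5*((-83 + K) - 127)) = -3039*1/(5*((-83 + 261) - 127)) = -3039*1/(5*(178 - 127)) = -3039/(5*51) = -3039/255 = -3039*1/255 = -1013/85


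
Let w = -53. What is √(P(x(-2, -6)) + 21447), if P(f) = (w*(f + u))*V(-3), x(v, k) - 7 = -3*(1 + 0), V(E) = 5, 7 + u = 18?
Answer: 8*√273 ≈ 132.18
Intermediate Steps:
u = 11 (u = -7 + 18 = 11)
x(v, k) = 4 (x(v, k) = 7 - 3*(1 + 0) = 7 - 3*1 = 7 - 3 = 4)
P(f) = -2915 - 265*f (P(f) = -53*(f + 11)*5 = -53*(11 + f)*5 = (-583 - 53*f)*5 = -2915 - 265*f)
√(P(x(-2, -6)) + 21447) = √((-2915 - 265*4) + 21447) = √((-2915 - 1060) + 21447) = √(-3975 + 21447) = √17472 = 8*√273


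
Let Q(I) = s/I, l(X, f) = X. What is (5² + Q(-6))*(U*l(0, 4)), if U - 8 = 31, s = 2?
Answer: 0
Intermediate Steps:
U = 39 (U = 8 + 31 = 39)
Q(I) = 2/I
(5² + Q(-6))*(U*l(0, 4)) = (5² + 2/(-6))*(39*0) = (25 + 2*(-⅙))*0 = (25 - ⅓)*0 = (74/3)*0 = 0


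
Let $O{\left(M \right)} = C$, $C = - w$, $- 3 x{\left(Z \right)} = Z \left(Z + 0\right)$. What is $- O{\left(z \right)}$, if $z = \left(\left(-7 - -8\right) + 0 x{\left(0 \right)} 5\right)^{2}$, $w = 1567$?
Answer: $1567$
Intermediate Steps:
$x{\left(Z \right)} = - \frac{Z^{2}}{3}$ ($x{\left(Z \right)} = - \frac{Z \left(Z + 0\right)}{3} = - \frac{Z Z}{3} = - \frac{Z^{2}}{3}$)
$C = -1567$ ($C = \left(-1\right) 1567 = -1567$)
$z = 1$ ($z = \left(\left(-7 - -8\right) + 0 \left(- \frac{0^{2}}{3}\right) 5\right)^{2} = \left(\left(-7 + 8\right) + 0 \left(\left(- \frac{1}{3}\right) 0\right) 5\right)^{2} = \left(1 + 0 \cdot 0 \cdot 5\right)^{2} = \left(1 + 0 \cdot 5\right)^{2} = \left(1 + 0\right)^{2} = 1^{2} = 1$)
$O{\left(M \right)} = -1567$
$- O{\left(z \right)} = \left(-1\right) \left(-1567\right) = 1567$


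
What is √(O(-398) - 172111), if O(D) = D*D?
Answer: 3*I*√1523 ≈ 117.08*I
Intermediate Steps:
O(D) = D²
√(O(-398) - 172111) = √((-398)² - 172111) = √(158404 - 172111) = √(-13707) = 3*I*√1523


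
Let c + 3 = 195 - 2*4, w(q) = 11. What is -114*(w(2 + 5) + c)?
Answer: -22230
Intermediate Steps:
c = 184 (c = -3 + (195 - 2*4) = -3 + (195 - 1*8) = -3 + (195 - 8) = -3 + 187 = 184)
-114*(w(2 + 5) + c) = -114*(11 + 184) = -114*195 = -22230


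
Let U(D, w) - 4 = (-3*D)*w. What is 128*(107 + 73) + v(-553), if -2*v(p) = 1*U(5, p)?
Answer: 37781/2 ≈ 18891.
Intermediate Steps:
U(D, w) = 4 - 3*D*w (U(D, w) = 4 + (-3*D)*w = 4 - 3*D*w)
v(p) = -2 + 15*p/2 (v(p) = -(4 - 3*5*p)/2 = -(4 - 15*p)/2 = -2 + 15*p/2)
128*(107 + 73) + v(-553) = 128*(107 + 73) + (-2 + (15/2)*(-553)) = 128*180 + (-2 - 8295/2) = 23040 - 8299/2 = 37781/2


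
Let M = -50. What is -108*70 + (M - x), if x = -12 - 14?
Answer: -7584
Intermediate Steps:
x = -26
-108*70 + (M - x) = -108*70 + (-50 - 1*(-26)) = -7560 + (-50 + 26) = -7560 - 24 = -7584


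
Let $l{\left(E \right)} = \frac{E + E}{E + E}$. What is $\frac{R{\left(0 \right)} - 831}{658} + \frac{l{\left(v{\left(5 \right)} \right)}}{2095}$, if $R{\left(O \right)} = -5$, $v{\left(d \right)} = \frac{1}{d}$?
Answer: $- \frac{875381}{689255} \approx -1.27$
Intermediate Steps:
$l{\left(E \right)} = 1$ ($l{\left(E \right)} = \frac{2 E}{2 E} = 2 E \frac{1}{2 E} = 1$)
$\frac{R{\left(0 \right)} - 831}{658} + \frac{l{\left(v{\left(5 \right)} \right)}}{2095} = \frac{-5 - 831}{658} + 1 \cdot \frac{1}{2095} = \left(-836\right) \frac{1}{658} + 1 \cdot \frac{1}{2095} = - \frac{418}{329} + \frac{1}{2095} = - \frac{875381}{689255}$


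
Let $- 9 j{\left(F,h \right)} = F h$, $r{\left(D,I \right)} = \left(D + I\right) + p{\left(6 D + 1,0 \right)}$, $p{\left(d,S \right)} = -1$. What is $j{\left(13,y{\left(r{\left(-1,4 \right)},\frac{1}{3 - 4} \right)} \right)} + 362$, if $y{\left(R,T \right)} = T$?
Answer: $\frac{3271}{9} \approx 363.44$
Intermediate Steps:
$r{\left(D,I \right)} = -1 + D + I$ ($r{\left(D,I \right)} = \left(D + I\right) - 1 = -1 + D + I$)
$j{\left(F,h \right)} = - \frac{F h}{9}$
$j{\left(13,y{\left(r{\left(-1,4 \right)},\frac{1}{3 - 4} \right)} \right)} + 362 = \left(- \frac{1}{9}\right) 13 \frac{1}{3 - 4} + 362 = \left(- \frac{1}{9}\right) 13 \frac{1}{-1} + 362 = \left(- \frac{1}{9}\right) 13 \left(-1\right) + 362 = \frac{13}{9} + 362 = \frac{3271}{9}$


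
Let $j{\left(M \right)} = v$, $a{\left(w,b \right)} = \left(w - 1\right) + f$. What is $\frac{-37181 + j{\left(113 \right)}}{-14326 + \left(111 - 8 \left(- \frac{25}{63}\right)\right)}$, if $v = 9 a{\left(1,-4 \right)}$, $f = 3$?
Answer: $\frac{2340702}{895345} \approx 2.6143$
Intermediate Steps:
$a{\left(w,b \right)} = 2 + w$ ($a{\left(w,b \right)} = \left(w - 1\right) + 3 = \left(-1 + w\right) + 3 = 2 + w$)
$v = 27$ ($v = 9 \left(2 + 1\right) = 9 \cdot 3 = 27$)
$j{\left(M \right)} = 27$
$\frac{-37181 + j{\left(113 \right)}}{-14326 + \left(111 - 8 \left(- \frac{25}{63}\right)\right)} = \frac{-37181 + 27}{-14326 + \left(111 - 8 \left(- \frac{25}{63}\right)\right)} = - \frac{37154}{-14326 + \left(111 - 8 \left(\left(-25\right) \frac{1}{63}\right)\right)} = - \frac{37154}{-14326 + \left(111 - - \frac{200}{63}\right)} = - \frac{37154}{-14326 + \left(111 + \frac{200}{63}\right)} = - \frac{37154}{-14326 + \frac{7193}{63}} = - \frac{37154}{- \frac{895345}{63}} = \left(-37154\right) \left(- \frac{63}{895345}\right) = \frac{2340702}{895345}$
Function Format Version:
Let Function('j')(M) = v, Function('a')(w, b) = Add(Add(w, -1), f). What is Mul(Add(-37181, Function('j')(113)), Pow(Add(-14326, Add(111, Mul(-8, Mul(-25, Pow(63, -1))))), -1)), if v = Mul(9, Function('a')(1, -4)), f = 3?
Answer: Rational(2340702, 895345) ≈ 2.6143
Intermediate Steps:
Function('a')(w, b) = Add(2, w) (Function('a')(w, b) = Add(Add(w, -1), 3) = Add(Add(-1, w), 3) = Add(2, w))
v = 27 (v = Mul(9, Add(2, 1)) = Mul(9, 3) = 27)
Function('j')(M) = 27
Mul(Add(-37181, Function('j')(113)), Pow(Add(-14326, Add(111, Mul(-8, Mul(-25, Pow(63, -1))))), -1)) = Mul(Add(-37181, 27), Pow(Add(-14326, Add(111, Mul(-8, Mul(-25, Pow(63, -1))))), -1)) = Mul(-37154, Pow(Add(-14326, Add(111, Mul(-8, Mul(-25, Rational(1, 63))))), -1)) = Mul(-37154, Pow(Add(-14326, Add(111, Mul(-8, Rational(-25, 63)))), -1)) = Mul(-37154, Pow(Add(-14326, Add(111, Rational(200, 63))), -1)) = Mul(-37154, Pow(Add(-14326, Rational(7193, 63)), -1)) = Mul(-37154, Pow(Rational(-895345, 63), -1)) = Mul(-37154, Rational(-63, 895345)) = Rational(2340702, 895345)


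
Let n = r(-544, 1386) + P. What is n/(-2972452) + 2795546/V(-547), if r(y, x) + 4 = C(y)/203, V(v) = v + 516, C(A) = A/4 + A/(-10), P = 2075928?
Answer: -2108584003052473/23382050545 ≈ -90180.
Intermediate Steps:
C(A) = 3*A/20 (C(A) = A*(¼) + A*(-⅒) = A/4 - A/10 = 3*A/20)
V(v) = 516 + v
r(y, x) = -4 + 3*y/4060 (r(y, x) = -4 + (3*y/20)/203 = -4 + (3*y/20)*(1/203) = -4 + 3*y/4060)
n = 2107062452/1015 (n = (-4 + (3/4060)*(-544)) + 2075928 = (-4 - 408/1015) + 2075928 = -4468/1015 + 2075928 = 2107062452/1015 ≈ 2.0759e+6)
n/(-2972452) + 2795546/V(-547) = (2107062452/1015)/(-2972452) + 2795546/(516 - 547) = (2107062452/1015)*(-1/2972452) + 2795546/(-31) = -526765613/754259695 + 2795546*(-1/31) = -526765613/754259695 - 2795546/31 = -2108584003052473/23382050545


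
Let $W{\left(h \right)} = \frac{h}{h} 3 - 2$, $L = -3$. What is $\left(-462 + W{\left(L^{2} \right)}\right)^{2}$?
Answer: $212521$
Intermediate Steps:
$W{\left(h \right)} = 1$ ($W{\left(h \right)} = 1 \cdot 3 - 2 = 3 - 2 = 1$)
$\left(-462 + W{\left(L^{2} \right)}\right)^{2} = \left(-462 + 1\right)^{2} = \left(-461\right)^{2} = 212521$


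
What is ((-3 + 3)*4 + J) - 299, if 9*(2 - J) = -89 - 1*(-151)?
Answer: -2735/9 ≈ -303.89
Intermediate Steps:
J = -44/9 (J = 2 - (-89 - 1*(-151))/9 = 2 - (-89 + 151)/9 = 2 - ⅑*62 = 2 - 62/9 = -44/9 ≈ -4.8889)
((-3 + 3)*4 + J) - 299 = ((-3 + 3)*4 - 44/9) - 299 = (0*4 - 44/9) - 299 = (0 - 44/9) - 299 = -44/9 - 299 = -2735/9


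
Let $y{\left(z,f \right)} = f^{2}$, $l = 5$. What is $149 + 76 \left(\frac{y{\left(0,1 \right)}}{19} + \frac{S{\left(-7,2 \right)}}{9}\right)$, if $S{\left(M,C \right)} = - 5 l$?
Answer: $- \frac{523}{9} \approx -58.111$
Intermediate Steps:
$S{\left(M,C \right)} = -25$ ($S{\left(M,C \right)} = \left(-5\right) 5 = -25$)
$149 + 76 \left(\frac{y{\left(0,1 \right)}}{19} + \frac{S{\left(-7,2 \right)}}{9}\right) = 149 + 76 \left(\frac{1^{2}}{19} - \frac{25}{9}\right) = 149 + 76 \left(1 \cdot \frac{1}{19} - \frac{25}{9}\right) = 149 + 76 \left(\frac{1}{19} - \frac{25}{9}\right) = 149 + 76 \left(- \frac{466}{171}\right) = 149 - \frac{1864}{9} = - \frac{523}{9}$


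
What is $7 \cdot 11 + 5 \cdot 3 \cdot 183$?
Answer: $2822$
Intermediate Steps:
$7 \cdot 11 + 5 \cdot 3 \cdot 183 = 77 + 15 \cdot 183 = 77 + 2745 = 2822$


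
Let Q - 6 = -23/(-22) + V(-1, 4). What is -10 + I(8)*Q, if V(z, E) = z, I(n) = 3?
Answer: 179/22 ≈ 8.1364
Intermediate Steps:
Q = 133/22 (Q = 6 + (-23/(-22) - 1) = 6 + (-23*(-1/22) - 1) = 6 + (23/22 - 1) = 6 + 1/22 = 133/22 ≈ 6.0455)
-10 + I(8)*Q = -10 + 3*(133/22) = -10 + 399/22 = 179/22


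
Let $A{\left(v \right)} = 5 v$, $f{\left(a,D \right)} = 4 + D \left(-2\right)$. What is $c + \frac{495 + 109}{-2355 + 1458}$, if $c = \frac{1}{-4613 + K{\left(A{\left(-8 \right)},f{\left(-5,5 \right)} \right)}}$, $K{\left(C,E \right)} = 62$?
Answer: $- \frac{916567}{1360749} \approx -0.67358$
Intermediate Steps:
$f{\left(a,D \right)} = 4 - 2 D$
$c = - \frac{1}{4551}$ ($c = \frac{1}{-4613 + 62} = \frac{1}{-4551} = - \frac{1}{4551} \approx -0.00021973$)
$c + \frac{495 + 109}{-2355 + 1458} = - \frac{1}{4551} + \frac{495 + 109}{-2355 + 1458} = - \frac{1}{4551} + \frac{604}{-897} = - \frac{1}{4551} + 604 \left(- \frac{1}{897}\right) = - \frac{1}{4551} - \frac{604}{897} = - \frac{916567}{1360749}$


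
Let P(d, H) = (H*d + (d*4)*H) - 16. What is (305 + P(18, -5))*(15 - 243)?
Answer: 36708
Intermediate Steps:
P(d, H) = -16 + 5*H*d (P(d, H) = (H*d + (4*d)*H) - 16 = (H*d + 4*H*d) - 16 = 5*H*d - 16 = -16 + 5*H*d)
(305 + P(18, -5))*(15 - 243) = (305 + (-16 + 5*(-5)*18))*(15 - 243) = (305 + (-16 - 450))*(-228) = (305 - 466)*(-228) = -161*(-228) = 36708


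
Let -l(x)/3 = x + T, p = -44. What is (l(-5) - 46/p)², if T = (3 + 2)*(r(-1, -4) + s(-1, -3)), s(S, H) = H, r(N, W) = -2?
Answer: 4012009/484 ≈ 8289.3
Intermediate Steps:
T = -25 (T = (3 + 2)*(-2 - 3) = 5*(-5) = -25)
l(x) = 75 - 3*x (l(x) = -3*(x - 25) = -3*(-25 + x) = 75 - 3*x)
(l(-5) - 46/p)² = ((75 - 3*(-5)) - 46/(-44))² = ((75 + 15) - 46*(-1/44))² = (90 + 23/22)² = (2003/22)² = 4012009/484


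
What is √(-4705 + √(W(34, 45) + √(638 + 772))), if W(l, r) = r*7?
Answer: √(-4705 + √(315 + √1410)) ≈ 68.456*I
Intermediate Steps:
W(l, r) = 7*r
√(-4705 + √(W(34, 45) + √(638 + 772))) = √(-4705 + √(7*45 + √(638 + 772))) = √(-4705 + √(315 + √1410))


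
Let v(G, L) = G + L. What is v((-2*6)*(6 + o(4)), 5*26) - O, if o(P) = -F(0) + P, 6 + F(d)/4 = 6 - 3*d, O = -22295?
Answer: 22305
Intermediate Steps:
F(d) = -12*d (F(d) = -24 + 4*(6 - 3*d) = -24 + (24 - 12*d) = -12*d)
o(P) = P (o(P) = -(-12)*0 + P = -1*0 + P = 0 + P = P)
v((-2*6)*(6 + o(4)), 5*26) - O = ((-2*6)*(6 + 4) + 5*26) - 1*(-22295) = (-12*10 + 130) + 22295 = (-120 + 130) + 22295 = 10 + 22295 = 22305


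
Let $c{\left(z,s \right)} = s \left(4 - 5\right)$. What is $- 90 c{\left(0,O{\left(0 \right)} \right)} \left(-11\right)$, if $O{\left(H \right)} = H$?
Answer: $0$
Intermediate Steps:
$c{\left(z,s \right)} = - s$ ($c{\left(z,s \right)} = s \left(-1\right) = - s$)
$- 90 c{\left(0,O{\left(0 \right)} \right)} \left(-11\right) = - 90 \left(\left(-1\right) 0\right) \left(-11\right) = \left(-90\right) 0 \left(-11\right) = 0 \left(-11\right) = 0$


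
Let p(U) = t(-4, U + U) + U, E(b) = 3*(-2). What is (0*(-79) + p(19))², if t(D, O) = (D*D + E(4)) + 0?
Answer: 841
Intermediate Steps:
E(b) = -6
t(D, O) = -6 + D² (t(D, O) = (D*D - 6) + 0 = (D² - 6) + 0 = (-6 + D²) + 0 = -6 + D²)
p(U) = 10 + U (p(U) = (-6 + (-4)²) + U = (-6 + 16) + U = 10 + U)
(0*(-79) + p(19))² = (0*(-79) + (10 + 19))² = (0 + 29)² = 29² = 841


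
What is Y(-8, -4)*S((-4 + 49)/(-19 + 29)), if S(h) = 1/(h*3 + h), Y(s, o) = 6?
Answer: 1/3 ≈ 0.33333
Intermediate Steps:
S(h) = 1/(4*h) (S(h) = 1/(3*h + h) = 1/(4*h))
Y(-8, -4)*S((-4 + 49)/(-19 + 29)) = 6*(1/(4*(((-4 + 49)/(-19 + 29))))) = 6*(1/(4*((45/10)))) = 6*(1/(4*((45*(1/10))))) = 6*(1/(4*(9/2))) = 6*((1/4)*(2/9)) = 6*(1/18) = 1/3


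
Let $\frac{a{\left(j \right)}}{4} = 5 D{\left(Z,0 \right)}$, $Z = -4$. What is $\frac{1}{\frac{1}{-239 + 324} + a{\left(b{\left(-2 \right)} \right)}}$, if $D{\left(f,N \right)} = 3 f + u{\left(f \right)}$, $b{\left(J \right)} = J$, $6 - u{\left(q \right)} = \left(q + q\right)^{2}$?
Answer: $- \frac{85}{118999} \approx -0.00071429$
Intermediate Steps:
$u{\left(q \right)} = 6 - 4 q^{2}$ ($u{\left(q \right)} = 6 - \left(q + q\right)^{2} = 6 - \left(2 q\right)^{2} = 6 - 4 q^{2}$)
$D{\left(f,N \right)} = 6 - 4 f^{2} + 3 f$ ($D{\left(f,N \right)} = 3 f - \left(-6 + 4 f^{2}\right) = 6 - 4 f^{2} + 3 f$)
$a{\left(j \right)} = -1400$ ($a{\left(j \right)} = 4 \cdot 5 \left(6 - 4 \left(-4\right)^{2} + 3 \left(-4\right)\right) = 4 \cdot 5 \left(6 - 64 - 12\right) = 4 \cdot 5 \left(-70\right) = 4 \left(-350\right) = -1400$)
$\frac{1}{\frac{1}{-239 + 324} + a{\left(b{\left(-2 \right)} \right)}} = \frac{1}{\frac{1}{-239 + 324} - 1400} = \frac{1}{\frac{1}{85} - 1400} = \frac{1}{- \frac{118999}{85}} = - \frac{85}{118999}$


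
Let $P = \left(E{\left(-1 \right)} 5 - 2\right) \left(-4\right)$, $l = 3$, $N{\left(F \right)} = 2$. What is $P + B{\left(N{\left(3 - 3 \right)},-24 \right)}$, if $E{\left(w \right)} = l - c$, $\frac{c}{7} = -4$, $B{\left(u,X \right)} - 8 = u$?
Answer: $-602$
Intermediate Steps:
$B{\left(u,X \right)} = 8 + u$
$c = -28$ ($c = 7 \left(-4\right) = -28$)
$E{\left(w \right)} = 31$ ($E{\left(w \right)} = 3 - -28 = 3 + 28 = 31$)
$P = -612$ ($P = \left(31 \cdot 5 - 2\right) \left(-4\right) = \left(155 - 2\right) \left(-4\right) = 153 \left(-4\right) = -612$)
$P + B{\left(N{\left(3 - 3 \right)},-24 \right)} = -612 + \left(8 + 2\right) = -612 + 10 = -602$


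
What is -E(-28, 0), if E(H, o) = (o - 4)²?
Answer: -16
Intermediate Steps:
E(H, o) = (-4 + o)²
-E(-28, 0) = -(-4 + 0)² = -1*(-4)² = -1*16 = -16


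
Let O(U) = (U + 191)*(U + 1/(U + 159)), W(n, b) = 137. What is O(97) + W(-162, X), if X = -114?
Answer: 224593/8 ≈ 28074.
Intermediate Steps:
O(U) = (191 + U)*(U + 1/(159 + U))
O(97) + W(-162, X) = (191 + 97³ + 350*97² + 30370*97)/(159 + 97) + 137 = (191 + 912673 + 350*9409 + 2945890)/256 + 137 = (191 + 912673 + 3293150 + 2945890)/256 + 137 = (1/256)*7151904 + 137 = 223497/8 + 137 = 224593/8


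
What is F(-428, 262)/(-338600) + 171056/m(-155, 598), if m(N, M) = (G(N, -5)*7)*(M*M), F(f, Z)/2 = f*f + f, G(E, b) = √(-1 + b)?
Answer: -45689/42325 - 21382*I*√6/1877421 ≈ -1.0795 - 0.027897*I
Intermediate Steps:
F(f, Z) = 2*f + 2*f² (F(f, Z) = 2*(f*f + f) = 2*(f² + f) = 2*(f + f²) = 2*f + 2*f²)
m(N, M) = 7*I*√6*M² (m(N, M) = (√(-1 - 5)*7)*(M*M) = (√(-6)*7)*M² = ((I*√6)*7)*M² = (7*I*√6)*M² = 7*I*√6*M²)
F(-428, 262)/(-338600) + 171056/m(-155, 598) = (2*(-428)*(1 - 428))/(-338600) + 171056/((7*I*√6*598²)) = (2*(-428)*(-427))*(-1/338600) + 171056/((7*I*√6*357604)) = 365512*(-1/338600) + 171056/((2503228*I*√6)) = -45689/42325 + 171056*(-I*√6/15019368) = -45689/42325 - 21382*I*√6/1877421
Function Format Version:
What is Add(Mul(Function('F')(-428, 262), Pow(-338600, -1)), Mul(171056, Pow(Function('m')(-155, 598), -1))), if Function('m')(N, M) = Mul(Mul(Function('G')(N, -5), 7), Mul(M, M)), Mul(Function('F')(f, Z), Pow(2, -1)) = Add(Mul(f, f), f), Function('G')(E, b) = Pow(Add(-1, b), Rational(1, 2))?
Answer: Add(Rational(-45689, 42325), Mul(Rational(-21382, 1877421), I, Pow(6, Rational(1, 2)))) ≈ Add(-1.0795, Mul(-0.027897, I))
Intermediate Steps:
Function('F')(f, Z) = Add(Mul(2, f), Mul(2, Pow(f, 2))) (Function('F')(f, Z) = Mul(2, Add(Mul(f, f), f)) = Mul(2, Add(Pow(f, 2), f)) = Mul(2, Add(f, Pow(f, 2))) = Add(Mul(2, f), Mul(2, Pow(f, 2))))
Function('m')(N, M) = Mul(7, I, Pow(6, Rational(1, 2)), Pow(M, 2)) (Function('m')(N, M) = Mul(Mul(Pow(Add(-1, -5), Rational(1, 2)), 7), Mul(M, M)) = Mul(Mul(Pow(-6, Rational(1, 2)), 7), Pow(M, 2)) = Mul(Mul(Mul(I, Pow(6, Rational(1, 2))), 7), Pow(M, 2)) = Mul(Mul(7, I, Pow(6, Rational(1, 2))), Pow(M, 2)) = Mul(7, I, Pow(6, Rational(1, 2)), Pow(M, 2)))
Add(Mul(Function('F')(-428, 262), Pow(-338600, -1)), Mul(171056, Pow(Function('m')(-155, 598), -1))) = Add(Mul(Mul(2, -428, Add(1, -428)), Pow(-338600, -1)), Mul(171056, Pow(Mul(7, I, Pow(6, Rational(1, 2)), Pow(598, 2)), -1))) = Add(Mul(Mul(2, -428, -427), Rational(-1, 338600)), Mul(171056, Pow(Mul(7, I, Pow(6, Rational(1, 2)), 357604), -1))) = Add(Mul(365512, Rational(-1, 338600)), Mul(171056, Pow(Mul(2503228, I, Pow(6, Rational(1, 2))), -1))) = Add(Rational(-45689, 42325), Mul(171056, Mul(Rational(-1, 15019368), I, Pow(6, Rational(1, 2))))) = Add(Rational(-45689, 42325), Mul(Rational(-21382, 1877421), I, Pow(6, Rational(1, 2))))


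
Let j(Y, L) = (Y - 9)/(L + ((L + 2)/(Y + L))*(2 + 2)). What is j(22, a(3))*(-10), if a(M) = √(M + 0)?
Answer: 21320/1907 - 72930*√3/1907 ≈ -55.060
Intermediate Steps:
a(M) = √M
j(Y, L) = (-9 + Y)/(L + 4*(2 + L)/(L + Y)) (j(Y, L) = (-9 + Y)/(L + ((2 + L)/(L + Y))*4) = (-9 + Y)/(L + 4*(2 + L)/(L + Y)))
j(22, a(3))*(-10) = ((22² - 9*√3 - 9*22 + √3*22)/(8 + (√3)² + 4*√3 + √3*22))*(-10) = ((484 - 9*√3 - 198 + 22*√3)/(8 + 3 + 4*√3 + 22*√3))*(-10) = ((286 + 13*√3)/(11 + 26*√3))*(-10) = -10*(286 + 13*√3)/(11 + 26*√3)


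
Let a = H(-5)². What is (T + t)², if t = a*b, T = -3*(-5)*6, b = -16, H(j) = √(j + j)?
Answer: 62500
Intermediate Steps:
H(j) = √2*√j (H(j) = √(2*j) = √2*√j)
a = -10 (a = (√2*√(-5))² = (√2*(I*√5))² = (I*√10)² = -10)
T = 90 (T = 15*6 = 90)
t = 160 (t = -10*(-16) = 160)
(T + t)² = (90 + 160)² = 250² = 62500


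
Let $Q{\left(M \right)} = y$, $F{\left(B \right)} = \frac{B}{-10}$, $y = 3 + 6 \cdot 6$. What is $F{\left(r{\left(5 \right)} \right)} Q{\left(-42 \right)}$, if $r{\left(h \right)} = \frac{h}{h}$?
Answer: $- \frac{39}{10} \approx -3.9$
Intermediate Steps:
$y = 39$ ($y = 3 + 36 = 39$)
$r{\left(h \right)} = 1$
$F{\left(B \right)} = - \frac{B}{10}$ ($F{\left(B \right)} = B \left(- \frac{1}{10}\right) = - \frac{B}{10}$)
$Q{\left(M \right)} = 39$
$F{\left(r{\left(5 \right)} \right)} Q{\left(-42 \right)} = \left(- \frac{1}{10}\right) 1 \cdot 39 = \left(- \frac{1}{10}\right) 39 = - \frac{39}{10}$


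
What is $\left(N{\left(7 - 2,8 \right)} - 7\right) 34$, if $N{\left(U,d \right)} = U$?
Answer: $-68$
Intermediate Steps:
$\left(N{\left(7 - 2,8 \right)} - 7\right) 34 = \left(\left(7 - 2\right) - 7\right) 34 = \left(5 - 7\right) 34 = \left(-2\right) 34 = -68$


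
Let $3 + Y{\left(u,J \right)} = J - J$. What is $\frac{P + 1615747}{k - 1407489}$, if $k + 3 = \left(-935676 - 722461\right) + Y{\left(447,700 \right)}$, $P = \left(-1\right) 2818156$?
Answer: $\frac{1202409}{3065632} \approx 0.39222$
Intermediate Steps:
$Y{\left(u,J \right)} = -3$ ($Y{\left(u,J \right)} = -3 + \left(J - J\right) = -3 + 0 = -3$)
$P = -2818156$
$k = -1658143$ ($k = -3 - 1658140 = -1658143$)
$\frac{P + 1615747}{k - 1407489} = \frac{-2818156 + 1615747}{-1658143 - 1407489} = - \frac{1202409}{-3065632} = \left(-1202409\right) \left(- \frac{1}{3065632}\right) = \frac{1202409}{3065632}$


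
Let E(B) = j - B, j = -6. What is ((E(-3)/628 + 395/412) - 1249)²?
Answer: 1629277118133025/1046004964 ≈ 1.5576e+6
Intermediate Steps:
E(B) = -6 - B
((E(-3)/628 + 395/412) - 1249)² = (((-6 - 1*(-3))/628 + 395/412) - 1249)² = (((-6 + 3)*(1/628) + 395*(1/412)) - 1249)² = ((-3*1/628 + 395/412) - 1249)² = ((-3/628 + 395/412) - 1249)² = (30853/32342 - 1249)² = (-40364305/32342)² = 1629277118133025/1046004964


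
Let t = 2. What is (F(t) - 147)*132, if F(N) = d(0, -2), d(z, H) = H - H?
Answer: -19404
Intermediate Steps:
d(z, H) = 0
F(N) = 0
(F(t) - 147)*132 = (0 - 147)*132 = -147*132 = -19404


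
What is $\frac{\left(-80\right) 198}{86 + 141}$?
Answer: $- \frac{15840}{227} \approx -69.78$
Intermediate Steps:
$\frac{\left(-80\right) 198}{86 + 141} = - \frac{15840}{227}$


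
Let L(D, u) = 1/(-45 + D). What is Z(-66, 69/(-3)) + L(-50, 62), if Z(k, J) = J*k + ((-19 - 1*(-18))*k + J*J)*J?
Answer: -1155866/95 ≈ -12167.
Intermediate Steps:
Z(k, J) = J*k + J*(J² - k) (Z(k, J) = J*k + ((-19 + 18)*k + J²)*J = J*k + (-k + J²)*J = J*k + (J² - k)*J = J*k + J*(J² - k))
Z(-66, 69/(-3)) + L(-50, 62) = (69/(-3))³ + 1/(-45 - 50) = (69*(-⅓))³ + 1/(-95) = (-23)³ - 1/95 = -12167 - 1/95 = -1155866/95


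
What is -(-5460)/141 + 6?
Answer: 2102/47 ≈ 44.723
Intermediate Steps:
-(-5460)/141 + 6 = -130*(-14/47) + 6 = 1820/47 + 6 = 2102/47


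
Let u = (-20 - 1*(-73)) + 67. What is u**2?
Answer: 14400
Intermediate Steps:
u = 120 (u = (-20 + 73) + 67 = 53 + 67 = 120)
u**2 = 120**2 = 14400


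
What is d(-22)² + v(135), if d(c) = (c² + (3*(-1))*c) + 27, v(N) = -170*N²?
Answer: -2765321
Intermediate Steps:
d(c) = 27 + c² - 3*c (d(c) = (c² - 3*c) + 27 = 27 + c² - 3*c)
d(-22)² + v(135) = (27 + (-22)² - 3*(-22))² - 170*135² = (27 + 484 + 66)² - 170*18225 = 577² - 3098250 = 332929 - 3098250 = -2765321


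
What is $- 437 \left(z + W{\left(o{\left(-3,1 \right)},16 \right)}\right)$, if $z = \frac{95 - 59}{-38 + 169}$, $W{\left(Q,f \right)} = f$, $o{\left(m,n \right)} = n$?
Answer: $- \frac{931684}{131} \approx -7112.1$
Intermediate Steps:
$z = \frac{36}{131} \approx 0.27481$
$- 437 \left(z + W{\left(o{\left(-3,1 \right)},16 \right)}\right) = - 437 \left(\frac{36}{131} + 16\right) = \left(-437\right) \frac{2132}{131} = - \frac{931684}{131}$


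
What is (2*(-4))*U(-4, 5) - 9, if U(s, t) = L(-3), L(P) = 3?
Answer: -33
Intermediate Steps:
U(s, t) = 3
(2*(-4))*U(-4, 5) - 9 = (2*(-4))*3 - 9 = -8*3 - 9 = -24 - 9 = -33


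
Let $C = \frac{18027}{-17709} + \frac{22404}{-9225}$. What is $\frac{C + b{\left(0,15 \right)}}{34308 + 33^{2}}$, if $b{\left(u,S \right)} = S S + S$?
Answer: $\frac{4293852721}{642516609825} \approx 0.0066829$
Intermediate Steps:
$b{\left(u,S \right)} = S + S^{2}$ ($b{\left(u,S \right)} = S^{2} + S = S + S^{2}$)
$C = - \frac{62561279}{18151725}$ ($C = 18027 \left(- \frac{1}{17709}\right) + 22404 \left(- \frac{1}{9225}\right) = - \frac{6009}{5903} - \frac{7468}{3075} = - \frac{62561279}{18151725} \approx -3.4466$)
$\frac{C + b{\left(0,15 \right)}}{34308 + 33^{2}} = \frac{- \frac{62561279}{18151725} + 15 \left(1 + 15\right)}{34308 + 33^{2}} = \frac{- \frac{62561279}{18151725} + 15 \cdot 16}{34308 + 1089} = \frac{- \frac{62561279}{18151725} + 240}{35397} = \frac{4293852721}{18151725} \cdot \frac{1}{35397} = \frac{4293852721}{642516609825}$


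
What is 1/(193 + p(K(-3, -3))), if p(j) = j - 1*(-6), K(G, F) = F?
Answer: 1/196 ≈ 0.0051020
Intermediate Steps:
p(j) = 6 + j (p(j) = j + 6 = 6 + j)
1/(193 + p(K(-3, -3))) = 1/(193 + (6 - 3)) = 1/(193 + 3) = 1/196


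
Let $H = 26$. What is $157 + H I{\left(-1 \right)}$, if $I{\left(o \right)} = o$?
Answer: $131$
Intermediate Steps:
$157 + H I{\left(-1 \right)} = 157 + 26 \left(-1\right) = 157 - 26 = 131$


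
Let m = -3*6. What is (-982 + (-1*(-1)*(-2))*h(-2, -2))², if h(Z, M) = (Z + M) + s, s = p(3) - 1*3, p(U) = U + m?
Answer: 879844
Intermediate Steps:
m = -18
p(U) = -18 + U (p(U) = U - 18 = -18 + U)
s = -18 (s = (-18 + 3) - 1*3 = -15 - 3 = -18)
h(Z, M) = -18 + M + Z (h(Z, M) = (Z + M) - 18 = (M + Z) - 18 = -18 + M + Z)
(-982 + (-1*(-1)*(-2))*h(-2, -2))² = (-982 + (-1*(-1)*(-2))*(-18 - 2 - 2))² = (-982 + (1*(-2))*(-22))² = (-982 - 2*(-22))² = (-982 + 44)² = (-938)² = 879844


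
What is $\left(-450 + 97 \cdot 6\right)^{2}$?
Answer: $17424$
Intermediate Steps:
$\left(-450 + 97 \cdot 6\right)^{2} = \left(-450 + 582\right)^{2} = 132^{2} = 17424$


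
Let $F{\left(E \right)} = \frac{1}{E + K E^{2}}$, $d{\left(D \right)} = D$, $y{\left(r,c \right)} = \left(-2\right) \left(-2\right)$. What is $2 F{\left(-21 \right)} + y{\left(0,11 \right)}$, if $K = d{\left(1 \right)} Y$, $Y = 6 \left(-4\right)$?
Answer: $\frac{42418}{10605} \approx 3.9998$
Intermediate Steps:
$y{\left(r,c \right)} = 4$
$Y = -24$
$K = -24$ ($K = 1 \left(-24\right) = -24$)
$F{\left(E \right)} = \frac{1}{E - 24 E^{2}}$
$2 F{\left(-21 \right)} + y{\left(0,11 \right)} = 2 \left(- \frac{1}{\left(-21\right) \left(-1 + 24 \left(-21\right)\right)}\right) + 4 = 2 \left(\left(-1\right) \left(- \frac{1}{21}\right) \frac{1}{-1 - 504}\right) + 4 = 2 \left(\left(-1\right) \left(- \frac{1}{21}\right) \frac{1}{-505}\right) + 4 = 2 \left(\left(-1\right) \left(- \frac{1}{21}\right) \left(- \frac{1}{505}\right)\right) + 4 = 2 \left(- \frac{1}{10605}\right) + 4 = - \frac{2}{10605} + 4 = \frac{42418}{10605}$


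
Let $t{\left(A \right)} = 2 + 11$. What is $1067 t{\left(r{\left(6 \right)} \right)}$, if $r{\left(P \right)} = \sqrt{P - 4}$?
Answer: $13871$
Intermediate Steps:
$r{\left(P \right)} = \sqrt{-4 + P}$
$t{\left(A \right)} = 13$
$1067 t{\left(r{\left(6 \right)} \right)} = 1067 \cdot 13 = 13871$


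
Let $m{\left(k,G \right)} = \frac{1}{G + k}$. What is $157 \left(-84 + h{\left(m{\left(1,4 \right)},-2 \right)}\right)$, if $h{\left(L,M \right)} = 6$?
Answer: $-12246$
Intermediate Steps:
$157 \left(-84 + h{\left(m{\left(1,4 \right)},-2 \right)}\right) = 157 \left(-84 + 6\right) = 157 \left(-78\right) = -12246$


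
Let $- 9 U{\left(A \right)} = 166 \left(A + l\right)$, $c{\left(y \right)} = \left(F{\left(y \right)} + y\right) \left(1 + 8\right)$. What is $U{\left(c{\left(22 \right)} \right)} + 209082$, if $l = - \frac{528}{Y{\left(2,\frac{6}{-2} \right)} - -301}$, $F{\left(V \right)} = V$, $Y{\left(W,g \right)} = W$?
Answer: $\frac{183445418}{909} \approx 2.0181 \cdot 10^{5}$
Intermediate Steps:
$l = - \frac{176}{101}$ ($l = - \frac{528}{2 - -301} = - \frac{528}{2 + 301} = - \frac{528}{303} = \left(-528\right) \frac{1}{303} = - \frac{176}{101} \approx -1.7426$)
$c{\left(y \right)} = 18 y$ ($c{\left(y \right)} = \left(y + y\right) \left(1 + 8\right) = 2 y 9 = 18 y$)
$U{\left(A \right)} = \frac{29216}{909} - \frac{166 A}{9}$ ($U{\left(A \right)} = - \frac{166 \left(A - \frac{176}{101}\right)}{9} = - \frac{166 \left(- \frac{176}{101} + A\right)}{9} = - \frac{- \frac{29216}{101} + 166 A}{9} = \frac{29216}{909} - \frac{166 A}{9}$)
$U{\left(c{\left(22 \right)} \right)} + 209082 = \left(\frac{29216}{909} - \frac{166 \cdot 18 \cdot 22}{9}\right) + 209082 = \left(\frac{29216}{909} - 7304\right) + 209082 = - \frac{6610120}{909} + 209082 = \frac{183445418}{909}$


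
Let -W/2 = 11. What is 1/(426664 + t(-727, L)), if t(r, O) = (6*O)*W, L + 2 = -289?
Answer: 1/465076 ≈ 2.1502e-6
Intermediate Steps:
W = -22 (W = -2*11 = -22)
L = -291 (L = -2 - 289 = -291)
t(r, O) = -132*O (t(r, O) = (6*O)*(-22) = -132*O)
1/(426664 + t(-727, L)) = 1/(426664 - 132*(-291)) = 1/(426664 + 38412) = 1/465076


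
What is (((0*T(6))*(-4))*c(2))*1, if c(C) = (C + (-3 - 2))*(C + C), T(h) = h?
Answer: 0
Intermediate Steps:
c(C) = 2*C*(-5 + C) (c(C) = (C - 5)*(2*C) = (-5 + C)*(2*C) = 2*C*(-5 + C))
(((0*T(6))*(-4))*c(2))*1 = (((0*6)*(-4))*(2*2*(-5 + 2)))*1 = ((0*(-4))*(2*2*(-3)))*1 = (0*(-12))*1 = 0*1 = 0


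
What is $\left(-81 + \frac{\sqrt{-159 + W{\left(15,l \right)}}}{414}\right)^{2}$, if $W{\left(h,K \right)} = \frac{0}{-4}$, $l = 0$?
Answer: $\frac{\left(33534 - i \sqrt{159}\right)^{2}}{171396} \approx 6561.0 - 4.9342 i$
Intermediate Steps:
$W{\left(h,K \right)} = 0$ ($W{\left(h,K \right)} = 0 \left(- \frac{1}{4}\right) = 0$)
$\left(-81 + \frac{\sqrt{-159 + W{\left(15,l \right)}}}{414}\right)^{2} = \left(-81 + \frac{\sqrt{-159 + 0}}{414}\right)^{2} = \left(-81 + \sqrt{-159} \cdot \frac{1}{414}\right)^{2} = \left(-81 + i \sqrt{159} \cdot \frac{1}{414}\right)^{2} = \left(-81 + \frac{i \sqrt{159}}{414}\right)^{2}$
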